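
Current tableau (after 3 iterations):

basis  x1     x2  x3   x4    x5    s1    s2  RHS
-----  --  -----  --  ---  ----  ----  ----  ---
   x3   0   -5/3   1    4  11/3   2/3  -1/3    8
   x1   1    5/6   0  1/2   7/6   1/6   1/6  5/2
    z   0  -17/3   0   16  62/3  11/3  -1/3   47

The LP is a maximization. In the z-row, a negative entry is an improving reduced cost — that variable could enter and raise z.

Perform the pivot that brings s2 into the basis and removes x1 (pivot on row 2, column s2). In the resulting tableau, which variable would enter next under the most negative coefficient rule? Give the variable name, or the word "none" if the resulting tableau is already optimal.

Pivot element 1/6. New z-row = old z-row − (-1/3)·(row 2/(1/6)).
Updated z-row coefficients: x1: 2, x2: -4, x3: 0, x4: 17, x5: 23, s1: 4, s2: 0.
The most negative is -4 in column x2, so x2 would enter next.

x2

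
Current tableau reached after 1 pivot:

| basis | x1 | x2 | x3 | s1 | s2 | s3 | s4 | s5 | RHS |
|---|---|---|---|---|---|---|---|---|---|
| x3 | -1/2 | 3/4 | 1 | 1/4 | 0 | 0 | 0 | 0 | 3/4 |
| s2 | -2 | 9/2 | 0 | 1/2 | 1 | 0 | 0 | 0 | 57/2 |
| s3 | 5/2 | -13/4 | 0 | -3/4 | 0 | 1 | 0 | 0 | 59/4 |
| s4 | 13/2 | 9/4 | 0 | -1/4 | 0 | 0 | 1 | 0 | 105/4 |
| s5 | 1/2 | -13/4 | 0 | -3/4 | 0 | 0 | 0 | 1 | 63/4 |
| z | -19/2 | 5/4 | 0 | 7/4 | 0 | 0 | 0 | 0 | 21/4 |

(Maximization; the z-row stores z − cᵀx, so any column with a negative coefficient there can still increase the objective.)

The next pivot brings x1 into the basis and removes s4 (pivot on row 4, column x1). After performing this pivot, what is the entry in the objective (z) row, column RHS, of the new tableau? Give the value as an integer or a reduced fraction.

Pivot element is row 4, column x1: 13/2.
Normalize row 4: new (row 4, RHS) = (105/4)/(13/2) = 105/26.
z-row ← z-row − (-19/2)·(new row 4): 21/4 − (-19/2)·(105/26) = 567/13.

567/13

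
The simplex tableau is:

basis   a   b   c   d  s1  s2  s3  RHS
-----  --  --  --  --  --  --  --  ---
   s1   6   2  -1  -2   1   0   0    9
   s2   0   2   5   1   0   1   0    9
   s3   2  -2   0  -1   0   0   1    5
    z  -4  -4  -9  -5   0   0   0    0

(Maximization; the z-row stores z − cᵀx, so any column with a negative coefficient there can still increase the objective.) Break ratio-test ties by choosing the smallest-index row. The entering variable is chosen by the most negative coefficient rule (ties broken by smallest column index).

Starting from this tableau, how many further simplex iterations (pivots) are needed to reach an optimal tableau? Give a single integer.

3

pivot: c in, s2 out → z = 81/5
pivot: a in, s1 out → z = 117/5
pivot: d in, c out → z = 63
No improving column remains; optimal.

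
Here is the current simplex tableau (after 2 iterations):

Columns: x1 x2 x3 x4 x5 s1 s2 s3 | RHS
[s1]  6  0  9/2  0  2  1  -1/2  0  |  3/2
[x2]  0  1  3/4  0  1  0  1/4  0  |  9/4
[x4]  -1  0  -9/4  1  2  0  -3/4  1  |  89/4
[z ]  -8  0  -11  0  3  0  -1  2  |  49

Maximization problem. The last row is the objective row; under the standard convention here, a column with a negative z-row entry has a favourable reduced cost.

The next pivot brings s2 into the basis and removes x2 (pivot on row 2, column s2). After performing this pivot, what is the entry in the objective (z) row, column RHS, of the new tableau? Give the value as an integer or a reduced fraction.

Pivot element is row 2, column s2: 1/4.
Normalize row 2: new (row 2, RHS) = (9/4)/(1/4) = 9.
z-row ← z-row − (-1)·(new row 2): 49 − (-1)·9 = 58.

58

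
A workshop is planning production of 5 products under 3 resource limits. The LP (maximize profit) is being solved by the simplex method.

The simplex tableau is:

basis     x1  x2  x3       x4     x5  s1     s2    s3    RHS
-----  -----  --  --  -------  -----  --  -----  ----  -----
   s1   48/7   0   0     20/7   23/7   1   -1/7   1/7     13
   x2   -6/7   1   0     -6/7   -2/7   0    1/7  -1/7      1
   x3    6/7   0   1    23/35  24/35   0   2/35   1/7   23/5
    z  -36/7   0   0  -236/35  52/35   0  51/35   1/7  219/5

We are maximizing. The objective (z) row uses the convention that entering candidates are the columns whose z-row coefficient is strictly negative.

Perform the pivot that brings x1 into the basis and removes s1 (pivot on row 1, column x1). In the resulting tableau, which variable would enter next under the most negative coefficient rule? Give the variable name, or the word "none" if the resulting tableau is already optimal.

Pivot element 48/7. New z-row = old z-row − (-36/7)·(row 1/(48/7)).
Updated z-row coefficients: x1: 0, x2: 0, x3: 0, x4: -23/5, x5: 79/20, s1: 3/4, s2: 27/20, s3: 1/4.
The most negative is -23/5 in column x4, so x4 would enter next.

x4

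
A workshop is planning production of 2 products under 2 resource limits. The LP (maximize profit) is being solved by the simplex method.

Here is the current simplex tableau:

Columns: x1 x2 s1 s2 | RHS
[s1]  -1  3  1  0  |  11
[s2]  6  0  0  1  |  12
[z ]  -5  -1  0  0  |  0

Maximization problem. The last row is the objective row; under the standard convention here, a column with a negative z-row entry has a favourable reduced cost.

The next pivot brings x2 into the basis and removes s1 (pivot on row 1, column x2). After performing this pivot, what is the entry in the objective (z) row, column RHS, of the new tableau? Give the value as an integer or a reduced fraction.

Pivot element is row 1, column x2: 3.
Normalize row 1: new (row 1, RHS) = 11/3 = 11/3.
z-row ← z-row − (-1)·(new row 1): 0 − (-1)·(11/3) = 11/3.

11/3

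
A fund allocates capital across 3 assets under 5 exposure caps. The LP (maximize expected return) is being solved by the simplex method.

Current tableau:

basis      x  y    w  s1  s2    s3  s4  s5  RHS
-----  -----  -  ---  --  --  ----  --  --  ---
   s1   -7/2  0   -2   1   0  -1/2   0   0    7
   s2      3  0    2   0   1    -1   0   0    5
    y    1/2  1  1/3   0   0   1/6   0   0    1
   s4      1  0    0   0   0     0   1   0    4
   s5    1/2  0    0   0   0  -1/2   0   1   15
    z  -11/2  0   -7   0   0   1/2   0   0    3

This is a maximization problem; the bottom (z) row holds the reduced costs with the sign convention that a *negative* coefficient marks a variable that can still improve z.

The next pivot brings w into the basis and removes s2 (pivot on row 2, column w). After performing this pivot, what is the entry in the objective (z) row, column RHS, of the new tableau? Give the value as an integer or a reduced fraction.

41/2

Pivot element is row 2, column w: 2.
Normalize row 2: new (row 2, RHS) = 5/2 = 5/2.
z-row ← z-row − (-7)·(new row 2): 3 − (-7)·(5/2) = 41/2.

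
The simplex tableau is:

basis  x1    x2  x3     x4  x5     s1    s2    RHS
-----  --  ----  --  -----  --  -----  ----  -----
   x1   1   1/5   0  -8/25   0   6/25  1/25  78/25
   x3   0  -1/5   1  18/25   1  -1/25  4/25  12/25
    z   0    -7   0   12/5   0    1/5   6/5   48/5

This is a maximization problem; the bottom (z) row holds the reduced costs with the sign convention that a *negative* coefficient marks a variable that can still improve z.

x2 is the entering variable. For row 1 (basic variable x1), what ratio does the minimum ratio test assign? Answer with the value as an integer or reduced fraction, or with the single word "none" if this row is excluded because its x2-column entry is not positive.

78/5

Ratio = RHS / (x2 entry) = (78/25) / (1/5) = 78/5.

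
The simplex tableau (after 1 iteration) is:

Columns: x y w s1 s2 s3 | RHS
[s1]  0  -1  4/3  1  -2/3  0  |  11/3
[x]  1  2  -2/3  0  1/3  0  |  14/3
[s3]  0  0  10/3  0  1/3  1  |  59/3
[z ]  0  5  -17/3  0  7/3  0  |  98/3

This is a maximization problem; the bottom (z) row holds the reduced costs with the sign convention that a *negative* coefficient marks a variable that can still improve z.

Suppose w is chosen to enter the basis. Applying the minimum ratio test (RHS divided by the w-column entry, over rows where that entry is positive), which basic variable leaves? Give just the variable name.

Ratios: row 1 (s1): (11/3)/(4/3) = 11/4; row 2 (x): entry -2/3 ≤ 0, skip; row 3 (s3): (59/3)/(10/3) = 59/10.
Minimum ratio 11/4 is in the s1 row, so s1 leaves.

s1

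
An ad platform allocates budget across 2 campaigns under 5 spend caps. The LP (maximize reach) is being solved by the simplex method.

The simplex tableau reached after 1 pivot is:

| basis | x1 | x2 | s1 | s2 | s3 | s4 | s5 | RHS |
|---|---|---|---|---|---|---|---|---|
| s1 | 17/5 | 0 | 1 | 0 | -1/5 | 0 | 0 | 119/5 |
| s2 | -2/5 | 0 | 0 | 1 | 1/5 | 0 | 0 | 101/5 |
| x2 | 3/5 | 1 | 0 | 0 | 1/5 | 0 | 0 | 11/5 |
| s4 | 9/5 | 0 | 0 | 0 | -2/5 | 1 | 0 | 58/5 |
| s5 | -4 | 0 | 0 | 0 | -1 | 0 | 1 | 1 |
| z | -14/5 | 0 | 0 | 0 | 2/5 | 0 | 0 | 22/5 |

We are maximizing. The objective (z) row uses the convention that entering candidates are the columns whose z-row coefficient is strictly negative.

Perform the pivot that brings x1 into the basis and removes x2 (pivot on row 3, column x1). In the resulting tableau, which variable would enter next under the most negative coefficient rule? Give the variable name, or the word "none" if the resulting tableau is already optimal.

Pivot element 3/5. New z-row = old z-row − (-14/5)·(row 3/(3/5)).
Updated z-row coefficients: x1: 0, x2: 14/3, s1: 0, s2: 0, s3: 4/3, s4: 0, s5: 0.
No coefficient is strictly negative; the tableau after this pivot is optimal.

none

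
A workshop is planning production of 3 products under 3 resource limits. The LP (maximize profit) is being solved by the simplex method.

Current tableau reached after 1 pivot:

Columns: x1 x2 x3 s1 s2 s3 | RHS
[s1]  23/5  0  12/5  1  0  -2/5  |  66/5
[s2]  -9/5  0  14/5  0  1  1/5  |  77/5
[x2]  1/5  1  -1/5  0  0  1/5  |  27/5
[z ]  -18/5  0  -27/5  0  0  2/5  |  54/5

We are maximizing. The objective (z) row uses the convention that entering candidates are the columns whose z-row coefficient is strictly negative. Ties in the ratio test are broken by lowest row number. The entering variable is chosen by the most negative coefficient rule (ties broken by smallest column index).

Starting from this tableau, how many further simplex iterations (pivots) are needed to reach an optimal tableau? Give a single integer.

2

pivot: x3 in, s1 out → z = 81/2
pivot: s3 in, s2 out → z = 81/2
No improving column remains; optimal.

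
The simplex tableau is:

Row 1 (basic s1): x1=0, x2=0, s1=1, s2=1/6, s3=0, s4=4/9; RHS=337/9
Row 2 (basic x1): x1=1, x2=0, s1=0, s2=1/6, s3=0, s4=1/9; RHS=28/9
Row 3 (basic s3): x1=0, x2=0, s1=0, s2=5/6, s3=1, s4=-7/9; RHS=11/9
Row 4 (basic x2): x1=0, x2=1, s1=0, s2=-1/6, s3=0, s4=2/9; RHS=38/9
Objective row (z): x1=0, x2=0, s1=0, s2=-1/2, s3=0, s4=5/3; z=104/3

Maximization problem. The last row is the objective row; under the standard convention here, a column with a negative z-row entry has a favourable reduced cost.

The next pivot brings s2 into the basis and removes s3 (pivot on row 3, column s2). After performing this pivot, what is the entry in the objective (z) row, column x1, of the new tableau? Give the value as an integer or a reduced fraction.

0

Pivot element is row 3, column s2: 5/6.
Normalize row 3: new (row 3, x1) = 0/(5/6) = 0.
z-row ← z-row − (-1/2)·(new row 3): 0 − (-1/2)·0 = 0.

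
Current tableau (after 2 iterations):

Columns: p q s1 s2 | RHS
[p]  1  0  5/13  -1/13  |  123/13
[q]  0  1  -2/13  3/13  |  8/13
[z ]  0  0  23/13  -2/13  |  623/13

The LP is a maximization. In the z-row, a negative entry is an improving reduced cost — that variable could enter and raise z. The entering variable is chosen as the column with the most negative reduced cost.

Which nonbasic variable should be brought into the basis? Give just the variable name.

s2

Objective-row coefficients: p: 0, q: 0, s1: 23/13, s2: -2/13.
The most negative is -2/13 in column s2, so s2 enters.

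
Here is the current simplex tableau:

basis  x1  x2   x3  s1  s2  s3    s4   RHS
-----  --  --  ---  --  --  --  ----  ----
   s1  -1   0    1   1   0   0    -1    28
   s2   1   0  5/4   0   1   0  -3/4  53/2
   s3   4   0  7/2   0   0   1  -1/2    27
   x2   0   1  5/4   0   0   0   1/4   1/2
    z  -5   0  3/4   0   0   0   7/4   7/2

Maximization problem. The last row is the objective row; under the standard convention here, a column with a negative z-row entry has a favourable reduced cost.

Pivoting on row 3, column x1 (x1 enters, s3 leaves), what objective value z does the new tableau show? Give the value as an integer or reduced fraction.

Minimum ratio for x1: 27/4 = 27/4.
z changes by −(z-row coeff of x1)·ratio = −(-5)·(27/4) = 135/4.
New z = 7/2 + (135/4) = 149/4.

149/4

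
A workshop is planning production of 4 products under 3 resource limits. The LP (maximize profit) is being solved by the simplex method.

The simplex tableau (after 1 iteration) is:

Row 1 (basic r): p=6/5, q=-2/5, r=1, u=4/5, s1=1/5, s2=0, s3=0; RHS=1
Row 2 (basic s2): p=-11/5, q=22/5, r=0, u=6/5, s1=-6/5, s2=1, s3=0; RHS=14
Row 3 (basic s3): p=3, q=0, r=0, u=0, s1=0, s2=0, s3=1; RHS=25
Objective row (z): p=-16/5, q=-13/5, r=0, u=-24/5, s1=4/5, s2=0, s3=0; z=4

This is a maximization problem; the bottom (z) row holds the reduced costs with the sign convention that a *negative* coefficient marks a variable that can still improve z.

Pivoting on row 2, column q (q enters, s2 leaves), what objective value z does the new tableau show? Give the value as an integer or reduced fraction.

135/11

Minimum ratio for q: 14/(22/5) = 35/11.
z changes by −(z-row coeff of q)·ratio = −(-13/5)·(35/11) = 91/11.
New z = 4 + (91/11) = 135/11.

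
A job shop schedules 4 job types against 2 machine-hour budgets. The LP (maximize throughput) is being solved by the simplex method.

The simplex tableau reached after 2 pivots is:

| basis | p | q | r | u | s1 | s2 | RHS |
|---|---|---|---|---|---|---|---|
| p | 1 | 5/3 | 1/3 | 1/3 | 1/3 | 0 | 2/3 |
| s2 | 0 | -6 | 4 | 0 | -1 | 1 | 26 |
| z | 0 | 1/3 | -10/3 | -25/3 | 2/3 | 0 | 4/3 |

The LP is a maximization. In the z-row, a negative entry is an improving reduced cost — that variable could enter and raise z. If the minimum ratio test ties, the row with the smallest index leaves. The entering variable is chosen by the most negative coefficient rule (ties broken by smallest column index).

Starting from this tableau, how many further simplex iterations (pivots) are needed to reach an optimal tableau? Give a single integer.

pivot: u in, p out → z = 18
No improving column remains; optimal.

1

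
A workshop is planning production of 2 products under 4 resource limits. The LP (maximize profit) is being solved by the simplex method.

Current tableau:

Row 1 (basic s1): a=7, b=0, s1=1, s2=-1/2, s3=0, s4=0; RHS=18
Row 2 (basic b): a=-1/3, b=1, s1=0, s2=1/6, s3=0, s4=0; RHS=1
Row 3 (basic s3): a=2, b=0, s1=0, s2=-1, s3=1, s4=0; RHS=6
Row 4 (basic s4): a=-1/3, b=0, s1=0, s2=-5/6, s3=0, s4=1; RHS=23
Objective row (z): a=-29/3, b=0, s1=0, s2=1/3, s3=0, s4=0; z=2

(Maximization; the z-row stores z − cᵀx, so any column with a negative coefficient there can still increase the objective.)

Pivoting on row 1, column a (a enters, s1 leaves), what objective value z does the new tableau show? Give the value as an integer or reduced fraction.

188/7

Minimum ratio for a: 18/7 = 18/7.
z changes by −(z-row coeff of a)·ratio = −(-29/3)·(18/7) = 174/7.
New z = 2 + (174/7) = 188/7.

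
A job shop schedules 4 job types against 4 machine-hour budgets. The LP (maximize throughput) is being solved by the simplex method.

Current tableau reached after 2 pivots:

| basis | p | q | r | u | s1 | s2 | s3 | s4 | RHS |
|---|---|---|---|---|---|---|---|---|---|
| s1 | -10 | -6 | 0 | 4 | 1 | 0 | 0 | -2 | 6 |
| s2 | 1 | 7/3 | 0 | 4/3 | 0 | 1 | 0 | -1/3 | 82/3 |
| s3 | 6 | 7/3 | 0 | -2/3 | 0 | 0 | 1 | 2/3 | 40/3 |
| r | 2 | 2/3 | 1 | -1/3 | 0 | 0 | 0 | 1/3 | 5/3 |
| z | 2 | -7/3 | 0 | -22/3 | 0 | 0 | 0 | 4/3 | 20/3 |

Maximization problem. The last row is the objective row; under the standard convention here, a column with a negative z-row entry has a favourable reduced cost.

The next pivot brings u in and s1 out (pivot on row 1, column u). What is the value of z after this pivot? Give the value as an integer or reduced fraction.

53/3

Minimum ratio for u: 6/4 = 3/2.
z changes by −(z-row coeff of u)·ratio = −(-22/3)·(3/2) = 11.
New z = 20/3 + 11 = 53/3.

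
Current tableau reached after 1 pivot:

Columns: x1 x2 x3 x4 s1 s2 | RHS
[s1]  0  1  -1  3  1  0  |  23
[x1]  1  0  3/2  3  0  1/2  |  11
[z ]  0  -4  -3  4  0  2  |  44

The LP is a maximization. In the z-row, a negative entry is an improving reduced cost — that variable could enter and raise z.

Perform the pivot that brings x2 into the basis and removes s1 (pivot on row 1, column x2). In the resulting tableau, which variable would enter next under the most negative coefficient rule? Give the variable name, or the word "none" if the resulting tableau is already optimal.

Pivot element 1. New z-row = old z-row − (-4)·(row 1/1).
Updated z-row coefficients: x1: 0, x2: 0, x3: -7, x4: 16, s1: 4, s2: 2.
The most negative is -7 in column x3, so x3 would enter next.

x3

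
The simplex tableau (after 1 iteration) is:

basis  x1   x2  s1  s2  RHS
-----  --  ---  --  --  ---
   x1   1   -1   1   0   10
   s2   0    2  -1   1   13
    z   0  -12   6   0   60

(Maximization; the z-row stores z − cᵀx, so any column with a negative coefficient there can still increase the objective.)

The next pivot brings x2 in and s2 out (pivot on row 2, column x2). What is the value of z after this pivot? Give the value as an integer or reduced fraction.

Minimum ratio for x2: 13/2 = 13/2.
z changes by −(z-row coeff of x2)·ratio = −(-12)·(13/2) = 78.
New z = 60 + 78 = 138.

138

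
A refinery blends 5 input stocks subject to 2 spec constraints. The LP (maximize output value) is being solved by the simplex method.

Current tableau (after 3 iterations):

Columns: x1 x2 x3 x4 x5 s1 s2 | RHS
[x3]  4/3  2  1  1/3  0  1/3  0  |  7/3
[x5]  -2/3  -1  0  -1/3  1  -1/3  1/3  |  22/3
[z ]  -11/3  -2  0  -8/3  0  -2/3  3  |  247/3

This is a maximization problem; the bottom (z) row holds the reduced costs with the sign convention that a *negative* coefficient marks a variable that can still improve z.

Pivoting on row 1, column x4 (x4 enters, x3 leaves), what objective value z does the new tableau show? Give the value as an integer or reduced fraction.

Minimum ratio for x4: (7/3)/(1/3) = 7.
z changes by −(z-row coeff of x4)·ratio = −(-8/3)·7 = 56/3.
New z = 247/3 + (56/3) = 101.

101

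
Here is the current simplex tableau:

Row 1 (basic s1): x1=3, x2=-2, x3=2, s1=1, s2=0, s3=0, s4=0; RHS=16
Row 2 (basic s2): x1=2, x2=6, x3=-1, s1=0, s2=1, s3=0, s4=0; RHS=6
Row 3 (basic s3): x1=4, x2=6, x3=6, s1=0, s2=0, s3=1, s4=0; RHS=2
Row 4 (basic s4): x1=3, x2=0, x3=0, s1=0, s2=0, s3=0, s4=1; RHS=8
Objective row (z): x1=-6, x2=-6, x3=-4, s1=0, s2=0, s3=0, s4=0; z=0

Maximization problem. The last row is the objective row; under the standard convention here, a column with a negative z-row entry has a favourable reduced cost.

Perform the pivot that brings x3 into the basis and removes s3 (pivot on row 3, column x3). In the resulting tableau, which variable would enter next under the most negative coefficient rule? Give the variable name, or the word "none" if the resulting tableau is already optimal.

x1

Pivot element 6. New z-row = old z-row − (-4)·(row 3/6).
Updated z-row coefficients: x1: -10/3, x2: -2, x3: 0, s1: 0, s2: 0, s3: 2/3, s4: 0.
The most negative is -10/3 in column x1, so x1 would enter next.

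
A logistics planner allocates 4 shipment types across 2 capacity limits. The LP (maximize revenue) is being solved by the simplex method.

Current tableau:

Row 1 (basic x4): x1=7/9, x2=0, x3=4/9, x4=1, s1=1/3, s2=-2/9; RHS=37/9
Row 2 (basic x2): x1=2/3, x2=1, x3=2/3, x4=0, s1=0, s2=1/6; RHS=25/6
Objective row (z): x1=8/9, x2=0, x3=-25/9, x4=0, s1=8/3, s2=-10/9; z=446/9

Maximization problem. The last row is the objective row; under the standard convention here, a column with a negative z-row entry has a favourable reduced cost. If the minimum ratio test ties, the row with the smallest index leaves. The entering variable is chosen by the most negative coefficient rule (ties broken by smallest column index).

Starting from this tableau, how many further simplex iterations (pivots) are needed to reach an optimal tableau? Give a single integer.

2

pivot: x3 in, x2 out → z = 803/12
pivot: s2 in, x3 out → z = 232/3
No improving column remains; optimal.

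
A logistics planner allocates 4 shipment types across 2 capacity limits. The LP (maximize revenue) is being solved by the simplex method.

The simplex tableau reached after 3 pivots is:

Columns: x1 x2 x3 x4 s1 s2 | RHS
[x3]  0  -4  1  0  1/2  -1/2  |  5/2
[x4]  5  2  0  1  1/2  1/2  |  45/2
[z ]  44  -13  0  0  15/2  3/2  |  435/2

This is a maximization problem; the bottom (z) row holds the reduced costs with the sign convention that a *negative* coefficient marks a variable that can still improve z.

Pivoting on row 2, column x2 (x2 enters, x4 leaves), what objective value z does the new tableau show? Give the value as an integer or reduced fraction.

1455/4

Minimum ratio for x2: (45/2)/2 = 45/4.
z changes by −(z-row coeff of x2)·ratio = −(-13)·(45/4) = 585/4.
New z = 435/2 + (585/4) = 1455/4.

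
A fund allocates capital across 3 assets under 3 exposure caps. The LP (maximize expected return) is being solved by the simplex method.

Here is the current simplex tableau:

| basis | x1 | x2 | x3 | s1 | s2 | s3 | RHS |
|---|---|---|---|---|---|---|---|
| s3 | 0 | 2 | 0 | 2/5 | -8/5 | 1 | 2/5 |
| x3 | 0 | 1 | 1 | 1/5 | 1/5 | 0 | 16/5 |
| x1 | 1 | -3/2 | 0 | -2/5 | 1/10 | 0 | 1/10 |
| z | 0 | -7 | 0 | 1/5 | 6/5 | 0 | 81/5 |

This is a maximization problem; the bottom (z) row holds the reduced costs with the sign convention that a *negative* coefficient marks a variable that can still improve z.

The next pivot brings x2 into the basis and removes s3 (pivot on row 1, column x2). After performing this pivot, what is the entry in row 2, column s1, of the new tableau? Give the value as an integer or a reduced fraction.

0

Pivot element is row 1, column x2: 2.
Normalize row 1: new (row 1, s1) = (2/5)/2 = 1/5.
row 2 ← row 2 − 1·(new row 1): 1/5 − 1·(1/5) = 0.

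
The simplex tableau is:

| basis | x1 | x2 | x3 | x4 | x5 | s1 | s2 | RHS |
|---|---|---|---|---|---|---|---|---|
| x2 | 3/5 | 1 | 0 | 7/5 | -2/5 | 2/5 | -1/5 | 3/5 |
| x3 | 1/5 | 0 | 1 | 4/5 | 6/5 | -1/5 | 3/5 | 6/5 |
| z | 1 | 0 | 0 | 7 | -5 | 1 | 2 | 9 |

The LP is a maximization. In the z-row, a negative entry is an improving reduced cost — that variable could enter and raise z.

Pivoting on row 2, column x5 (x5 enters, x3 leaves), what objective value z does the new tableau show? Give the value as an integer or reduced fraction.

14

Minimum ratio for x5: (6/5)/(6/5) = 1.
z changes by −(z-row coeff of x5)·ratio = −(-5)·1 = 5.
New z = 9 + 5 = 14.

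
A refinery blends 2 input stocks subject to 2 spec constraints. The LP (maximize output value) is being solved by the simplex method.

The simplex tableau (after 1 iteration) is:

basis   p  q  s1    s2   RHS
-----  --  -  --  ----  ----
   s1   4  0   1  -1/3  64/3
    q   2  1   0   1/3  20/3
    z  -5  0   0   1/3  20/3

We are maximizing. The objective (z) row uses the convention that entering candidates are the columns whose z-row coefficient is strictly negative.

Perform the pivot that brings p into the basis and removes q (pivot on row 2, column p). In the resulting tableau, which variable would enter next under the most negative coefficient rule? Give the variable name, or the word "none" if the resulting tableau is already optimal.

Pivot element 2. New z-row = old z-row − (-5)·(row 2/2).
Updated z-row coefficients: p: 0, q: 5/2, s1: 0, s2: 7/6.
No coefficient is strictly negative; the tableau after this pivot is optimal.

none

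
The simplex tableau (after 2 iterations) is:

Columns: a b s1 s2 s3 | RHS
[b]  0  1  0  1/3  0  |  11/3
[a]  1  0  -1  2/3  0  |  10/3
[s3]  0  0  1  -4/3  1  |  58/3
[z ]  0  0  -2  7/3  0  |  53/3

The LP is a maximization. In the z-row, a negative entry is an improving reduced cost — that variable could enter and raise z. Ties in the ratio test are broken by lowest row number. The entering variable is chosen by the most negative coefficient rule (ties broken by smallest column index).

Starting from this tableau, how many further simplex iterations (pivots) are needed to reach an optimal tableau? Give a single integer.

2

pivot: s1 in, s3 out → z = 169/3
pivot: s2 in, b out → z = 60
No improving column remains; optimal.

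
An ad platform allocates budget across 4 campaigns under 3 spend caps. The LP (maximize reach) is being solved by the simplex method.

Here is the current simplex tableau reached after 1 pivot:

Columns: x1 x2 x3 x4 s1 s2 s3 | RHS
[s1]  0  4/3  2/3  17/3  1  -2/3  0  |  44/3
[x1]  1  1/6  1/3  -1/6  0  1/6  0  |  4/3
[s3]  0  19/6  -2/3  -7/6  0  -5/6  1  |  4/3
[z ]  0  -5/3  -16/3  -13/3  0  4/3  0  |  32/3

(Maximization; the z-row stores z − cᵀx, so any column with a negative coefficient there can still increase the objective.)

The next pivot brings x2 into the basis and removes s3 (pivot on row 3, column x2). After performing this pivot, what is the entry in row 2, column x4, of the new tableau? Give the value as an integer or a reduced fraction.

Pivot element is row 3, column x2: 19/6.
Normalize row 3: new (row 3, x4) = (-7/6)/(19/6) = -7/19.
row 2 ← row 2 − (1/6)·(new row 3): -1/6 − (1/6)·(-7/19) = -2/19.

-2/19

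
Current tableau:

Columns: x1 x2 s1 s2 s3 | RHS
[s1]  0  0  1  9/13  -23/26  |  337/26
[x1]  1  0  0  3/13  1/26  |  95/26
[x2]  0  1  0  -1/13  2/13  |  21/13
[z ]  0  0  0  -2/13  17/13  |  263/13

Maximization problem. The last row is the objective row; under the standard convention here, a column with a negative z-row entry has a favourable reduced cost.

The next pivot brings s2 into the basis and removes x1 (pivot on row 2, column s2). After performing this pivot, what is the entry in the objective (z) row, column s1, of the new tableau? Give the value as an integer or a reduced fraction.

Pivot element is row 2, column s2: 3/13.
Normalize row 2: new (row 2, s1) = 0/(3/13) = 0.
z-row ← z-row − (-2/13)·(new row 2): 0 − (-2/13)·0 = 0.

0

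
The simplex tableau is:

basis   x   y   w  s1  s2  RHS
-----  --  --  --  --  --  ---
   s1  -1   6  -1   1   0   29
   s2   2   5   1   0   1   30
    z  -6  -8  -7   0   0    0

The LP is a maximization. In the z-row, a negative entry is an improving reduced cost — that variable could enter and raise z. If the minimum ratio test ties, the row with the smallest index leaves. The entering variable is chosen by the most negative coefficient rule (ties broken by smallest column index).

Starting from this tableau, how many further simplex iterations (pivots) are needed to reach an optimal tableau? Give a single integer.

3

pivot: y in, s1 out → z = 116/3
pivot: w in, s2 out → z = 717/11
pivot: s1 in, y out → z = 210
No improving column remains; optimal.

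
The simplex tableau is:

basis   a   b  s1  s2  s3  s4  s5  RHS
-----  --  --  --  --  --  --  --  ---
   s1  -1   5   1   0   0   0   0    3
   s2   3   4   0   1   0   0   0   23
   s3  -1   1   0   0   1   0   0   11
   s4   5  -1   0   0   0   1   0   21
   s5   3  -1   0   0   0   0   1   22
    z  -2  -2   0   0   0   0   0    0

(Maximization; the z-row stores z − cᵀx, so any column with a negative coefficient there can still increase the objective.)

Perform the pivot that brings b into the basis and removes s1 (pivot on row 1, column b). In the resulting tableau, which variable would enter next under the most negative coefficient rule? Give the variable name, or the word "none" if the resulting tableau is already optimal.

Pivot element 5. New z-row = old z-row − (-2)·(row 1/5).
Updated z-row coefficients: a: -12/5, b: 0, s1: 2/5, s2: 0, s3: 0, s4: 0, s5: 0.
The most negative is -12/5 in column a, so a would enter next.

a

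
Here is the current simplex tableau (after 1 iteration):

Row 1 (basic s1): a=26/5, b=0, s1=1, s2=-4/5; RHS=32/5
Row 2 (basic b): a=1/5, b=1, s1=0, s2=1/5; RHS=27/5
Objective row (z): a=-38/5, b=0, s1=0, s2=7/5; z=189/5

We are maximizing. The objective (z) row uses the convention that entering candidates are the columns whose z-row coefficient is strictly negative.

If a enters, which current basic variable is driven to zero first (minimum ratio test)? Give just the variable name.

Ratios: row 1 (s1): (32/5)/(26/5) = 16/13; row 2 (b): (27/5)/(1/5) = 27.
Minimum ratio 16/13 is in the s1 row, so s1 leaves.

s1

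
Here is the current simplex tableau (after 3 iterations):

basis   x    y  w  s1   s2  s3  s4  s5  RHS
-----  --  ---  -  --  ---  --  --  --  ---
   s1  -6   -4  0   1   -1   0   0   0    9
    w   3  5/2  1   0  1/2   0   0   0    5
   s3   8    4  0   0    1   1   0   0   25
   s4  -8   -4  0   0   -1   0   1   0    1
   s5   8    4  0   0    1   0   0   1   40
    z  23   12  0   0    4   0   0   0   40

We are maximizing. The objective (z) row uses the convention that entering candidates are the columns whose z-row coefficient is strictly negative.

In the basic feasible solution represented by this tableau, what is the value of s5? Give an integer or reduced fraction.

40

s5 is basic (row 5); its value is the RHS of that row: 40.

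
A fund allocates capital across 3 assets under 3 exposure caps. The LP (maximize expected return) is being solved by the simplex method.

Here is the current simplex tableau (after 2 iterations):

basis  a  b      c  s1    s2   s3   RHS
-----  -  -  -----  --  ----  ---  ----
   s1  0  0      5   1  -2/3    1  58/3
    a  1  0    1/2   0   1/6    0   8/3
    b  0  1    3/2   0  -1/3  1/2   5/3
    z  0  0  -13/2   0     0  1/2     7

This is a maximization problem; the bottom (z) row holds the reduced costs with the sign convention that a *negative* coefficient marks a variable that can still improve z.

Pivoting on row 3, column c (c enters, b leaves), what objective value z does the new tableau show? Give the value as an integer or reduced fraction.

Minimum ratio for c: (5/3)/(3/2) = 10/9.
z changes by −(z-row coeff of c)·ratio = −(-13/2)·(10/9) = 65/9.
New z = 7 + (65/9) = 128/9.

128/9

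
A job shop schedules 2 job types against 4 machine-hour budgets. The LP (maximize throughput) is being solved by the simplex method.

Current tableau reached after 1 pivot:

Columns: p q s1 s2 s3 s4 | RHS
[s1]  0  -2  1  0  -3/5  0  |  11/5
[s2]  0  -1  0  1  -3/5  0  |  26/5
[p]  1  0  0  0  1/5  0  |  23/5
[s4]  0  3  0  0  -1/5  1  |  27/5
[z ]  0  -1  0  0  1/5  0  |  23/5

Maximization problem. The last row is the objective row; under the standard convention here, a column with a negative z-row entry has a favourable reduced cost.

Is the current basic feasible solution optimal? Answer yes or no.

Column q has objective-row coefficient -1, which is negative; an improving pivot exists, so not yet optimal.

no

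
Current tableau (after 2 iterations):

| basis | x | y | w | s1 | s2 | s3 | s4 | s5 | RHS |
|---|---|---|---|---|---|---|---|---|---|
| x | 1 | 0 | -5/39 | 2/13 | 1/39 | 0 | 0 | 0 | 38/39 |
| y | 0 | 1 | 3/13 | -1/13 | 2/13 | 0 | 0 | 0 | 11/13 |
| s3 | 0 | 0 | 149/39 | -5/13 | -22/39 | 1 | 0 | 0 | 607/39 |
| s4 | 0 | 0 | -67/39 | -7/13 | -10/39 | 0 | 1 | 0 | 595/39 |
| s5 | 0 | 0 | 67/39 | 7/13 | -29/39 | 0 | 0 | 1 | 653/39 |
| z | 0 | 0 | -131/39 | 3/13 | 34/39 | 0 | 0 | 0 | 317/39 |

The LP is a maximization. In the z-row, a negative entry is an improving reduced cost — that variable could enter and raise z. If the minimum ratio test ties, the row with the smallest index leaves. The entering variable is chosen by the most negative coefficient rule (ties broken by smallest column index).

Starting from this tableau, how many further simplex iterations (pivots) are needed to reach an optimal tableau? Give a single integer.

3

pivot: w in, y out → z = 184/9
pivot: s1 in, s3 out → z = 22
pivot: y in, x out → z = 482/21
No improving column remains; optimal.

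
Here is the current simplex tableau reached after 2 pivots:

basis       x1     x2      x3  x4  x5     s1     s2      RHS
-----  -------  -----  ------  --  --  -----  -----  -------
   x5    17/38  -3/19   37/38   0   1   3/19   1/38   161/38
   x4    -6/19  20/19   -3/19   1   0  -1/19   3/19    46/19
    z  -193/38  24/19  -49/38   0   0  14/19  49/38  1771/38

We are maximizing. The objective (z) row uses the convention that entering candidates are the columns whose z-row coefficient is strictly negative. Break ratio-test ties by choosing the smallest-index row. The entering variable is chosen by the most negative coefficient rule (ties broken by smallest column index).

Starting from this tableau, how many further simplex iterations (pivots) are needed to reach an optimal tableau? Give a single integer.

pivot: x1 in, x5 out → z = 1610/17
pivot: x2 in, x4 out → z = 391/4
No improving column remains; optimal.

2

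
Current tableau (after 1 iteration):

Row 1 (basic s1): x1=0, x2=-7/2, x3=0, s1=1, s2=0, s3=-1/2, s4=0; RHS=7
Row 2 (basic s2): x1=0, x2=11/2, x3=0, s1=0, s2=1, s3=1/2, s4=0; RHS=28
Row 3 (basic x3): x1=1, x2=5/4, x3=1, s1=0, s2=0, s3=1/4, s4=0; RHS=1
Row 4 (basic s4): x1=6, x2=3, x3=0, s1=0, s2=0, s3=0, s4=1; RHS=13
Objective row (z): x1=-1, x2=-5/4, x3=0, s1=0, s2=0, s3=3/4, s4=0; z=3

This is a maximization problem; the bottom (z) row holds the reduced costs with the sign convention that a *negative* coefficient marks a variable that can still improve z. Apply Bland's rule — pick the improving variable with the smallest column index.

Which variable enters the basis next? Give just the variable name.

x1

Objective-row coefficients: x1: -1, x2: -5/4, x3: 0, s1: 0, s2: 0, s3: 3/4, s4: 0.
Improving columns: x1, x2. Bland's rule picks the smallest column index → x1.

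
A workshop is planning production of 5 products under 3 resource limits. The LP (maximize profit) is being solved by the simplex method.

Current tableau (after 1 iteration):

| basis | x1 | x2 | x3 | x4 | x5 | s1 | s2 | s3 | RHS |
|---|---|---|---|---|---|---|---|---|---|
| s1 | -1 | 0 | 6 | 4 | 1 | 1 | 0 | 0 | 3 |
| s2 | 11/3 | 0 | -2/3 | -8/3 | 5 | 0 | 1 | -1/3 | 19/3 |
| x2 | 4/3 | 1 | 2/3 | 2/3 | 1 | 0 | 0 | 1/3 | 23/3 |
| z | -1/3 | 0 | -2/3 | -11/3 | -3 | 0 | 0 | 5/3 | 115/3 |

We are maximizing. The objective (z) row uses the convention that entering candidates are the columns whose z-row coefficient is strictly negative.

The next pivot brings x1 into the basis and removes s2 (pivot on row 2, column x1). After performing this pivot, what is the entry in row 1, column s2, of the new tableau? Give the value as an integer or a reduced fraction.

Pivot element is row 2, column x1: 11/3.
Normalize row 2: new (row 2, s2) = 1/(11/3) = 3/11.
row 1 ← row 1 − (-1)·(new row 2): 0 − (-1)·(3/11) = 3/11.

3/11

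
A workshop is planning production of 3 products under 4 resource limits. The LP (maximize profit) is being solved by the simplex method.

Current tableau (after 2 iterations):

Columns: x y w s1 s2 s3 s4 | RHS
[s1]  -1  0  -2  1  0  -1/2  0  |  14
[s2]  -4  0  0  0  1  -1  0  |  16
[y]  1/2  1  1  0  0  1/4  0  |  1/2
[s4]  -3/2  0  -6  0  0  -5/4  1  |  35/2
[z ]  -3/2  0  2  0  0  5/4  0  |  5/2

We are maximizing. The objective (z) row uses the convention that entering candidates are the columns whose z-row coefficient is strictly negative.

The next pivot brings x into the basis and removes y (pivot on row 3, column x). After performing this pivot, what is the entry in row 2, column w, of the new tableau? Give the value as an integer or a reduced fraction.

8

Pivot element is row 3, column x: 1/2.
Normalize row 3: new (row 3, w) = 1/(1/2) = 2.
row 2 ← row 2 − (-4)·(new row 3): 0 − (-4)·2 = 8.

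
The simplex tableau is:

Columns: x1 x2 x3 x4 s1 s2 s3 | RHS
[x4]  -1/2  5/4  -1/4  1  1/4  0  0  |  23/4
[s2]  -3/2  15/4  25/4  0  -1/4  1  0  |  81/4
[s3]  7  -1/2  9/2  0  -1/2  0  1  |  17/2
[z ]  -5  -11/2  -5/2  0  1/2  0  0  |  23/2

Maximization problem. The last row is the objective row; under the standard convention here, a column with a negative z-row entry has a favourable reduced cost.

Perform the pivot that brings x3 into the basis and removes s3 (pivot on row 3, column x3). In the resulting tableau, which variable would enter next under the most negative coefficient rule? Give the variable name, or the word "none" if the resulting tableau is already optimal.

Pivot element 9/2. New z-row = old z-row − (-5/2)·(row 3/(9/2)).
Updated z-row coefficients: x1: -10/9, x2: -52/9, x3: 0, x4: 0, s1: 2/9, s2: 0, s3: 5/9.
The most negative is -52/9 in column x2, so x2 would enter next.

x2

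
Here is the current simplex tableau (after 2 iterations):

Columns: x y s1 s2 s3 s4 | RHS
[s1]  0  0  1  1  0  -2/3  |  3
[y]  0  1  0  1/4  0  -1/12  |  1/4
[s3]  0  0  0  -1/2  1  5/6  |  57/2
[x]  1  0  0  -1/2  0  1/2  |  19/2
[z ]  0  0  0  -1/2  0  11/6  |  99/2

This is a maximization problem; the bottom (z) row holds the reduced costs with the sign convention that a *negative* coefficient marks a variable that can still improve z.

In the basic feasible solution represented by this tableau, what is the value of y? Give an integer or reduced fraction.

y is basic (row 2); its value is the RHS of that row: 1/4.

1/4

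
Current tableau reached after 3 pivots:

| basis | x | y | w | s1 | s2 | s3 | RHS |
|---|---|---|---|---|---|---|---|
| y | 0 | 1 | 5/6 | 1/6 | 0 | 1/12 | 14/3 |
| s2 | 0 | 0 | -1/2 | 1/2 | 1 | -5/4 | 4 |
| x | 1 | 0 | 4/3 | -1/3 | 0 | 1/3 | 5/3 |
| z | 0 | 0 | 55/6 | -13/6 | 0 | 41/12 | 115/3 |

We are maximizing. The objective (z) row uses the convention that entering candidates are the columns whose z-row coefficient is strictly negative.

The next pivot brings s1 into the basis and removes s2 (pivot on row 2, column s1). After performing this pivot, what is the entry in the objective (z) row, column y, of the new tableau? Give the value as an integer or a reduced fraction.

0

Pivot element is row 2, column s1: 1/2.
Normalize row 2: new (row 2, y) = 0/(1/2) = 0.
z-row ← z-row − (-13/6)·(new row 2): 0 − (-13/6)·0 = 0.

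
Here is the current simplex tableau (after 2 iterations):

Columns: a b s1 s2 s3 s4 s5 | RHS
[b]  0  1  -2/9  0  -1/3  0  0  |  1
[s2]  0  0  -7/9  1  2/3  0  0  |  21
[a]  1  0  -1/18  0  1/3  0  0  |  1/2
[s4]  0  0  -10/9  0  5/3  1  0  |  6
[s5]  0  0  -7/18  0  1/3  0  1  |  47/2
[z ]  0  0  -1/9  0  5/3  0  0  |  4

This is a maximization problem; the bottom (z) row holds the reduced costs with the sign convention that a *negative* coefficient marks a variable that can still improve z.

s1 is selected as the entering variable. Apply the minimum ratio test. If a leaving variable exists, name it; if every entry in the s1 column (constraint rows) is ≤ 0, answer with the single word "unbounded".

s1-column entries: row 1: -2/9, row 2: -7/9, row 3: -1/18, row 4: -10/9, row 5: -7/18. All ≤ 0, so s1 can increase without bound; the LP is unbounded in this direction.

unbounded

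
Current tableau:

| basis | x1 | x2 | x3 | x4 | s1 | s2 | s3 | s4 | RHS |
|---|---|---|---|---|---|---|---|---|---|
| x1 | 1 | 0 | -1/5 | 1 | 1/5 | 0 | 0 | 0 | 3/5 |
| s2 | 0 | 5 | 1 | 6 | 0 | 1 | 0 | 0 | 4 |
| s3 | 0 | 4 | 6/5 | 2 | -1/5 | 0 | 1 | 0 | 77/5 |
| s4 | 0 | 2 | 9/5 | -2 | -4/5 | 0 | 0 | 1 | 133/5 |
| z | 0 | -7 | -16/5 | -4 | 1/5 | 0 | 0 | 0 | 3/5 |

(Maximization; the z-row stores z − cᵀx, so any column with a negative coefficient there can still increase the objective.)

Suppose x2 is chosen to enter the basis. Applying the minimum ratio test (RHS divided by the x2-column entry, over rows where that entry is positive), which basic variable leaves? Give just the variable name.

Ratios: row 1 (x1): entry 0 ≤ 0, skip; row 2 (s2): 4/5 = 4/5; row 3 (s3): (77/5)/4 = 77/20; row 4 (s4): (133/5)/2 = 133/10.
Minimum ratio 4/5 is in the s2 row, so s2 leaves.

s2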